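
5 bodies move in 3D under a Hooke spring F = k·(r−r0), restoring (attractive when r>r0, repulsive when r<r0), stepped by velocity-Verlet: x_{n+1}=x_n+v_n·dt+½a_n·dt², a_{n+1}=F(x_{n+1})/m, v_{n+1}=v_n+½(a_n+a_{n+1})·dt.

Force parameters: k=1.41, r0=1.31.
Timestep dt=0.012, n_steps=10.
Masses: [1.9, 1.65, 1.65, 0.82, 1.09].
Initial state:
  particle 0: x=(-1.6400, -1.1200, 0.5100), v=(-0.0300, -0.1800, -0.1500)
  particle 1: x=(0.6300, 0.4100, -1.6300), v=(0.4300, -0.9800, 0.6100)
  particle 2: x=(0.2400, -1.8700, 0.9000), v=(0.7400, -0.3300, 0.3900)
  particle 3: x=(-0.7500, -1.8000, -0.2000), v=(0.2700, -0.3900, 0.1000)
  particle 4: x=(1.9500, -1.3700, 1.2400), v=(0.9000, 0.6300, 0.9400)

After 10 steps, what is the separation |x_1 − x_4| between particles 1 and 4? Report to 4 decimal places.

step 0: x0=(-1.6400, -1.1200, 0.5100) x1=(0.6300, 0.4100, -1.6300) x2=(0.2400, -1.8700, 0.9000) x3=(-0.7500, -1.8000, -0.2000) x4=(1.9500, -1.3700, 1.2400)
step 1: x0=(-1.6401, -1.1221, 0.5082) x1=(0.6351, 0.3979, -1.6223) x2=(0.2489, -1.8738, 0.9046) x3=(-0.7465, -1.8045, -0.1988) x4=(1.9603, -1.3624, 1.2510)
step 2: x0=(-1.6398, -1.1242, 0.5062) x1=(0.6399, 0.3853, -1.6140) x2=(0.2577, -1.8775, 0.9089) x3=(-0.7423, -1.8086, -0.1975) x4=(1.9697, -1.3545, 1.2614)
step 3: x0=(-1.6389, -1.1262, 0.5043) x1=(0.6446, 0.3721, -1.6050) x2=(0.2666, -1.8809, 0.9131) x3=(-0.7376, -1.8124, -0.1962) x4=(1.9780, -1.3466, 1.2711)
step 4: x0=(-1.6376, -1.1282, 0.5022) x1=(0.6491, 0.3583, -1.5953) x2=(0.2754, -1.8840, 0.9170) x3=(-0.7322, -1.8158, -0.1948) x4=(1.9854, -1.3385, 1.2803)
step 5: x0=(-1.6359, -1.1301, 0.5001) x1=(0.6534, 0.3440, -1.5849) x2=(0.2842, -1.8870, 0.9207) x3=(-0.7262, -1.8188, -0.1934) x4=(1.9918, -1.3302, 1.2888)
step 6: x0=(-1.6336, -1.1320, 0.4979) x1=(0.6575, 0.3291, -1.5739) x2=(0.2930, -1.8897, 0.9242) x3=(-0.7197, -1.8215, -0.1919) x4=(1.9973, -1.3218, 1.2967)
step 7: x0=(-1.6308, -1.1338, 0.4956) x1=(0.6614, 0.3137, -1.5622) x2=(0.3018, -1.8922, 0.9275) x3=(-0.7125, -1.8238, -0.1903) x4=(2.0017, -1.3133, 1.3041)
step 8: x0=(-1.6276, -1.1356, 0.4933) x1=(0.6651, 0.2977, -1.5499) x2=(0.3106, -1.8945, 0.9306) x3=(-0.7047, -1.8257, -0.1887) x4=(2.0052, -1.3046, 1.3107)
step 9: x0=(-1.6239, -1.1373, 0.4909) x1=(0.6686, 0.2812, -1.5369) x2=(0.3193, -1.8965, 0.9335) x3=(-0.6963, -1.8273, -0.1870) x4=(2.0077, -1.2958, 1.3168)
step 10: x0=(-1.6197, -1.1390, 0.4884) x1=(0.6720, 0.2641, -1.5233) x2=(0.3280, -1.8984, 0.9361) x3=(-0.6873, -1.8285, -0.1852) x4=(2.0092, -1.2869, 1.3223)

3.5058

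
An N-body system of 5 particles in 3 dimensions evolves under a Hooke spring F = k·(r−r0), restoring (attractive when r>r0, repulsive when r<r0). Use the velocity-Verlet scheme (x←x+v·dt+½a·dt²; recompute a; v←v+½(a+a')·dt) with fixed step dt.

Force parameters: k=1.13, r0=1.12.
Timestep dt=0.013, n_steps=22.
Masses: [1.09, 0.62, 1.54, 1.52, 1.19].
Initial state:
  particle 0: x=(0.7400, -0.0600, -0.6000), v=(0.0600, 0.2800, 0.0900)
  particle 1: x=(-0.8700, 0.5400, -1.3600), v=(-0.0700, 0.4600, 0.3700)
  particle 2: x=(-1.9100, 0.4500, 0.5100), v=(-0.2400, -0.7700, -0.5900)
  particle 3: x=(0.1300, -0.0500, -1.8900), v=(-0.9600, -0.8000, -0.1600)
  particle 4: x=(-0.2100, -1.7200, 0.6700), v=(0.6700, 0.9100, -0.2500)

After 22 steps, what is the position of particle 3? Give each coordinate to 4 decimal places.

step 0: x0=(0.7400, -0.0600, -0.6000) x1=(-0.8700, 0.5400, -1.3600) x2=(-1.9100, 0.4500, 0.5100) x3=(0.1300, -0.0500, -1.8900) x4=(-0.2100, -1.7200, 0.6700)
step 1: x0=(0.7405, -0.0564, -0.5988) x1=(-0.8708, 0.5457, -1.3548) x2=(-1.9128, 0.4399, 0.5021) x3=(0.1174, -0.0604, -1.8919) x4=(-0.2013, -1.7078, 0.6665)
step 2: x0=(0.7405, -0.0528, -0.5974) x1=(-0.8714, 0.5508, -1.3489) x2=(-1.9151, 0.4295, 0.4939) x3=(0.1047, -0.0710, -1.8933) x4=(-0.1928, -1.6949, 0.6623)
step 3: x0=(0.7401, -0.0493, -0.5959) x1=(-0.8718, 0.5554, -1.3422) x2=(-1.9169, 0.4189, 0.4853) x3=(0.0917, -0.0816, -1.8942) x4=(-0.1844, -1.6812, 0.6576)
step 4: x0=(0.7391, -0.0459, -0.5943) x1=(-0.8719, 0.5595, -1.3348) x2=(-1.9181, 0.4081, 0.4763) x3=(0.0786, -0.0922, -1.8948) x4=(-0.1761, -1.6668, 0.6523)
step 5: x0=(0.7376, -0.0424, -0.5926) x1=(-0.8718, 0.5629, -1.3267) x2=(-1.9187, 0.3971, 0.4670) x3=(0.0653, -0.1030, -1.8949) x4=(-0.1680, -1.6517, 0.6464)
step 6: x0=(0.7355, -0.0391, -0.5907) x1=(-0.8715, 0.5659, -1.3179) x2=(-1.9188, 0.3859, 0.4573) x3=(0.0518, -0.1138, -1.8945) x4=(-0.1600, -1.6359, 0.6400)
step 7: x0=(0.7330, -0.0358, -0.5888) x1=(-0.8710, 0.5682, -1.3084) x2=(-1.9183, 0.3744, 0.4473) x3=(0.0381, -0.1247, -1.8938) x4=(-0.1522, -1.6194, 0.6330)
step 8: x0=(0.7300, -0.0325, -0.5867) x1=(-0.8702, 0.5700, -1.2982) x2=(-1.9173, 0.3628, 0.4369) x3=(0.0243, -0.1356, -1.8925) x4=(-0.1445, -1.6022, 0.6254)
step 9: x0=(0.7265, -0.0293, -0.5845) x1=(-0.8693, 0.5713, -1.2873) x2=(-1.9158, 0.3510, 0.4261) x3=(0.0103, -0.1466, -1.8909) x4=(-0.1369, -1.5844, 0.6173)
step 10: x0=(0.7225, -0.0262, -0.5822) x1=(-0.8681, 0.5720, -1.2758) x2=(-1.9137, 0.3389, 0.4151) x3=(-0.0038, -0.1577, -1.8888) x4=(-0.1295, -1.5659, 0.6086)
step 11: x0=(0.7180, -0.0231, -0.5799) x1=(-0.8666, 0.5722, -1.2636) x2=(-1.9111, 0.3267, 0.4037) x3=(-0.0181, -0.1688, -1.8863) x4=(-0.1223, -1.5468, 0.5994)
step 12: x0=(0.7130, -0.0201, -0.5774) x1=(-0.8650, 0.5718, -1.2508) x2=(-1.9080, 0.3143, 0.3919) x3=(-0.0325, -0.1800, -1.8834) x4=(-0.1152, -1.5270, 0.5897)
step 13: x0=(0.7075, -0.0171, -0.5748) x1=(-0.8631, 0.5709, -1.2373) x2=(-1.9044, 0.3017, 0.3799) x3=(-0.0471, -0.1912, -1.8801) x4=(-0.1083, -1.5066, 0.5794)
step 14: x0=(0.7016, -0.0142, -0.5722) x1=(-0.8610, 0.5695, -1.2233) x2=(-1.9002, 0.2889, 0.3675) x3=(-0.0618, -0.2024, -1.8763) x4=(-0.1016, -1.4856, 0.5687)
step 15: x0=(0.6952, -0.0113, -0.5694) x1=(-0.8587, 0.5676, -1.2087) x2=(-1.8955, 0.2760, 0.3548) x3=(-0.0766, -0.2137, -1.8721) x4=(-0.0950, -1.4641, 0.5574)
step 16: x0=(0.6883, -0.0085, -0.5666) x1=(-0.8562, 0.5652, -1.1935) x2=(-1.8903, 0.2629, 0.3418) x3=(-0.0916, -0.2250, -1.8676) x4=(-0.0887, -1.4419, 0.5456)
step 17: x0=(0.6809, -0.0057, -0.5637) x1=(-0.8534, 0.5622, -1.1777) x2=(-1.8847, 0.2497, 0.3285) x3=(-0.1067, -0.2364, -1.8626) x4=(-0.0824, -1.4192, 0.5333)
step 18: x0=(0.6731, -0.0030, -0.5607) x1=(-0.8505, 0.5588, -1.1614) x2=(-1.8785, 0.2363, 0.3149) x3=(-0.1219, -0.2478, -1.8572) x4=(-0.0764, -1.3960, 0.5206)
step 19: x0=(0.6649, -0.0004, -0.5577) x1=(-0.8473, 0.5549, -1.1446) x2=(-1.8718, 0.2227, 0.3011) x3=(-0.1373, -0.2592, -1.8515) x4=(-0.0706, -1.3722, 0.5074)
step 20: x0=(0.6562, 0.0022, -0.5546) x1=(-0.8439, 0.5505, -1.1274) x2=(-1.8647, 0.2090, 0.2869) x3=(-0.1527, -0.2706, -1.8453) x4=(-0.0649, -1.3480, 0.4937)
step 21: x0=(0.6471, 0.0048, -0.5514) x1=(-0.8403, 0.5456, -1.1096) x2=(-1.8570, 0.1952, 0.2725) x3=(-0.1683, -0.2821, -1.8388) x4=(-0.0595, -1.3232, 0.4796)
step 22: x0=(0.6375, 0.0073, -0.5482) x1=(-0.8365, 0.5403, -1.0913) x2=(-1.8490, 0.1812, 0.2579) x3=(-0.1839, -0.2935, -1.8319) x4=(-0.0542, -1.2980, 0.4650)

(-0.1839, -0.2935, -1.8319)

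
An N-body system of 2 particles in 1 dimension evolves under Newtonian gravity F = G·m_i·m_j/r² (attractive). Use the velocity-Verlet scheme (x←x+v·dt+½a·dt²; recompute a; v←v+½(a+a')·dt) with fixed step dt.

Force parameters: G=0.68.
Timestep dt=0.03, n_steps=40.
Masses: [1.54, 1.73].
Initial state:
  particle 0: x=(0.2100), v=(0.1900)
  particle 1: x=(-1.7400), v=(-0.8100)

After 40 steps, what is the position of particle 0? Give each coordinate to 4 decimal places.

step 0: x0=(0.2100) x1=(-1.7400)
step 1: x0=(0.2156) x1=(-1.7642)
step 2: x0=(0.2209) x1=(-1.7881)
step 3: x0=(0.2259) x1=(-1.8118)
step 4: x0=(0.2307) x1=(-1.8353)
step 5: x0=(0.2352) x1=(-1.8585)
step 6: x0=(0.2395) x1=(-1.8816)
step 7: x0=(0.2435) x1=(-1.9044)
step 8: x0=(0.2473) x1=(-1.9270)
step 9: x0=(0.2509) x1=(-1.9495)
step 10: x0=(0.2543) x1=(-1.9717)
step 11: x0=(0.2575) x1=(-1.9937)
step 12: x0=(0.2604) x1=(-2.0156)
step 13: x0=(0.2632) x1=(-2.0373)
step 14: x0=(0.2657) x1=(-2.0588)
step 15: x0=(0.2681) x1=(-2.0801)
step 16: x0=(0.2702) x1=(-2.1012)
step 17: x0=(0.2722) x1=(-2.1222)
step 18: x0=(0.2740) x1=(-2.1430)
step 19: x0=(0.2756) x1=(-2.1637)
step 20: x0=(0.2770) x1=(-2.1842)
step 21: x0=(0.2783) x1=(-2.2045)
step 22: x0=(0.2794) x1=(-2.2247)
step 23: x0=(0.2803) x1=(-2.2448)
step 24: x0=(0.2810) x1=(-2.2647)
step 25: x0=(0.2816) x1=(-2.2844)
step 26: x0=(0.2820) x1=(-2.3040)
step 27: x0=(0.2823) x1=(-2.3235)
step 28: x0=(0.2824) x1=(-2.3428)
step 29: x0=(0.2824) x1=(-2.3620)
step 30: x0=(0.2822) x1=(-2.3810)
step 31: x0=(0.2818) x1=(-2.3999)
step 32: x0=(0.2813) x1=(-2.4187)
step 33: x0=(0.2807) x1=(-2.4374)
step 34: x0=(0.2799) x1=(-2.4559)
step 35: x0=(0.2790) x1=(-2.4743)
step 36: x0=(0.2779) x1=(-2.4926)
step 37: x0=(0.2767) x1=(-2.5108)
step 38: x0=(0.2754) x1=(-2.5288)
step 39: x0=(0.2739) x1=(-2.5467)
step 40: x0=(0.2723) x1=(-2.5645)

(0.2723)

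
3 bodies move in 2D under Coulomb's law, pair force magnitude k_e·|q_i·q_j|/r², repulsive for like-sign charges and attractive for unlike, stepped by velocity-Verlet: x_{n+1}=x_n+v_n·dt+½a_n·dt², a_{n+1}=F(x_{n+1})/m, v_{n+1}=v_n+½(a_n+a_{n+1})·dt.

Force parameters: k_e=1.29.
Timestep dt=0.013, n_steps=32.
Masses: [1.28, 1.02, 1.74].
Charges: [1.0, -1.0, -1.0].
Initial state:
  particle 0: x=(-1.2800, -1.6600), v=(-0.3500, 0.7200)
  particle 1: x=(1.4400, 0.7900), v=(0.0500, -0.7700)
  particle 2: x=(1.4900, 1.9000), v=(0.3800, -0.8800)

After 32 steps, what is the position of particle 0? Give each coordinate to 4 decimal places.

step 0: x0=(-1.2800, -1.6600) x1=(1.4400, 0.7900) x2=(1.4900, 1.9000)
step 1: x0=(-1.2845, -1.6506) x1=(1.4406, 0.7799) x2=(1.4949, 1.8886)
step 2: x0=(-1.2891, -1.6412) x1=(1.4413, 0.7696) x2=(1.4999, 1.8773)
step 3: x0=(-1.2936, -1.6319) x1=(1.4419, 0.7591) x2=(1.5048, 1.8661)
step 4: x0=(-1.2981, -1.6224) x1=(1.4424, 0.7485) x2=(1.5098, 1.8550)
step 5: x0=(-1.3026, -1.6130) x1=(1.4430, 0.7377) x2=(1.5147, 1.8440)
step 6: x0=(-1.3070, -1.6036) x1=(1.4435, 0.7266) x2=(1.5197, 1.8331)
step 7: x0=(-1.3115, -1.5941) x1=(1.4440, 0.7154) x2=(1.5246, 1.8223)
step 8: x0=(-1.3159, -1.5846) x1=(1.4445, 0.7040) x2=(1.5296, 1.8116)
step 9: x0=(-1.3203, -1.5751) x1=(1.4450, 0.6925) x2=(1.5345, 1.8010)
step 10: x0=(-1.3247, -1.5656) x1=(1.4454, 0.6807) x2=(1.5395, 1.7904)
step 11: x0=(-1.3291, -1.5561) x1=(1.4458, 0.6688) x2=(1.5445, 1.7800)
step 12: x0=(-1.3335, -1.5466) x1=(1.4462, 0.6566) x2=(1.5494, 1.7697)
step 13: x0=(-1.3379, -1.5370) x1=(1.4465, 0.6443) x2=(1.5544, 1.7594)
step 14: x0=(-1.3422, -1.5275) x1=(1.4468, 0.6319) x2=(1.5594, 1.7493)
step 15: x0=(-1.3465, -1.5179) x1=(1.4471, 0.6192) x2=(1.5644, 1.7393)
step 16: x0=(-1.3508, -1.5083) x1=(1.4473, 0.6064) x2=(1.5694, 1.7293)
step 17: x0=(-1.3551, -1.4987) x1=(1.4476, 0.5933) x2=(1.5744, 1.7194)
step 18: x0=(-1.3594, -1.4891) x1=(1.4477, 0.5802) x2=(1.5794, 1.7097)
step 19: x0=(-1.3636, -1.4794) x1=(1.4479, 0.5668) x2=(1.5844, 1.7000)
step 20: x0=(-1.3679, -1.4698) x1=(1.4480, 0.5532) x2=(1.5894, 1.6904)
step 21: x0=(-1.3721, -1.4601) x1=(1.4481, 0.5395) x2=(1.5945, 1.6809)
step 22: x0=(-1.3763, -1.4504) x1=(1.4482, 0.5257) x2=(1.5995, 1.6715)
step 23: x0=(-1.3805, -1.4407) x1=(1.4482, 0.5116) x2=(1.6045, 1.6622)
step 24: x0=(-1.3847, -1.4310) x1=(1.4481, 0.4974) x2=(1.6096, 1.6529)
step 25: x0=(-1.3888, -1.4213) x1=(1.4481, 0.4830) x2=(1.6146, 1.6438)
step 26: x0=(-1.3929, -1.4115) x1=(1.4480, 0.4685) x2=(1.6197, 1.6347)
step 27: x0=(-1.3970, -1.4018) x1=(1.4478, 0.4537) x2=(1.6248, 1.6258)
step 28: x0=(-1.4011, -1.3920) x1=(1.4477, 0.4389) x2=(1.6299, 1.6169)
step 29: x0=(-1.4052, -1.3822) x1=(1.4475, 0.4238) x2=(1.6350, 1.6081)
step 30: x0=(-1.4092, -1.3724) x1=(1.4472, 0.4087) x2=(1.6401, 1.5993)
step 31: x0=(-1.4133, -1.3626) x1=(1.4469, 0.3933) x2=(1.6452, 1.5907)
step 32: x0=(-1.4173, -1.3528) x1=(1.4466, 0.3778) x2=(1.6503, 1.5821)

(-1.4173, -1.3528)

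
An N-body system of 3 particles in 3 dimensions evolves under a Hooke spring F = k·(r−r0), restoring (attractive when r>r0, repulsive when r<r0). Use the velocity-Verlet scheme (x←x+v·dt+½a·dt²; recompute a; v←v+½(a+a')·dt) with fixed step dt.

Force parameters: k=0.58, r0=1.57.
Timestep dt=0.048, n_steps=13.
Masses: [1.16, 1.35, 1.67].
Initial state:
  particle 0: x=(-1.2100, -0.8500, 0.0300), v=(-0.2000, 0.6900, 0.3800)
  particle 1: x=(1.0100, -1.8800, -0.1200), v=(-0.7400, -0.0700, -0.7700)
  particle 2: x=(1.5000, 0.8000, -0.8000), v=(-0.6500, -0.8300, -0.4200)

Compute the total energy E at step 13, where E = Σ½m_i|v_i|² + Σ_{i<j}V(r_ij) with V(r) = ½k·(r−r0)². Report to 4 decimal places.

3.7486

step 0: x0=(-1.2100, -0.8500, 0.0300) x1=(1.0100, -1.8800, -0.1200) x2=(1.5000, 0.8000, -0.8000)
step 1: x0=(-1.2183, -0.8166, 0.0480) x1=(0.9742, -1.8826, -0.1571) x2=(1.4681, 0.7593, -0.8199)
step 2: x0=(-1.2242, -0.7827, 0.0653) x1=(0.9378, -1.8837, -0.1944) x2=(1.4350, 0.7171, -0.8391)
step 3: x0=(-1.2275, -0.7484, 0.0820) x1=(0.9009, -1.8833, -0.2318) x2=(1.4006, 0.6734, -0.8578)
step 4: x0=(-1.2286, -0.7137, 0.0981) x1=(0.8634, -1.8814, -0.2695) x2=(1.3651, 0.6283, -0.8760)
step 5: x0=(-1.2272, -0.6788, 0.1135) x1=(0.8254, -1.8782, -0.3072) x2=(1.3283, 0.5818, -0.8935)
step 6: x0=(-1.2237, -0.6436, 0.1281) x1=(0.7869, -1.8736, -0.3450) x2=(1.2904, 0.5341, -0.9105)
step 7: x0=(-1.2180, -0.6083, 0.1420) x1=(0.7479, -1.8676, -0.3829) x2=(1.2514, 0.4852, -0.9269)
step 8: x0=(-1.2102, -0.5729, 0.1551) x1=(0.7084, -1.8604, -0.4208) x2=(1.2113, 0.4352, -0.9427)
step 9: x0=(-1.2004, -0.5375, 0.1674) x1=(0.6684, -1.8520, -0.4586) x2=(1.1702, 0.3843, -0.9580)
step 10: x0=(-1.1887, -0.5021, 0.1789) x1=(0.6280, -1.8423, -0.4964) x2=(1.1282, 0.3324, -0.9728)
step 11: x0=(-1.1751, -0.4668, 0.1896) x1=(0.5871, -1.8316, -0.5342) x2=(1.0853, 0.2797, -0.9871)
step 12: x0=(-1.1599, -0.4317, 0.1994) x1=(0.5458, -1.8198, -0.5718) x2=(1.0415, 0.2262, -1.0009)
step 13: x0=(-1.1429, -0.3969, 0.2085) x1=(0.5040, -1.8070, -0.6093) x2=(0.9969, 0.1721, -1.0142)
step 0 velocities: v0=(-0.2000, 0.6900, 0.3800) v1=(-0.7400, -0.0700, -0.7700) v2=(-0.6500, -0.8300, -0.4200)
step 0: KE=2.2315, PE=1.5176, E=3.7491
step 13 velocities: v0=(0.3685, 0.7235, 0.1792) v1=(-0.8737, 0.2759, -0.7796) v2=(-0.9368, -1.1329, -0.2728)
step 13: KE=3.2445, PE=0.5041, E=3.7486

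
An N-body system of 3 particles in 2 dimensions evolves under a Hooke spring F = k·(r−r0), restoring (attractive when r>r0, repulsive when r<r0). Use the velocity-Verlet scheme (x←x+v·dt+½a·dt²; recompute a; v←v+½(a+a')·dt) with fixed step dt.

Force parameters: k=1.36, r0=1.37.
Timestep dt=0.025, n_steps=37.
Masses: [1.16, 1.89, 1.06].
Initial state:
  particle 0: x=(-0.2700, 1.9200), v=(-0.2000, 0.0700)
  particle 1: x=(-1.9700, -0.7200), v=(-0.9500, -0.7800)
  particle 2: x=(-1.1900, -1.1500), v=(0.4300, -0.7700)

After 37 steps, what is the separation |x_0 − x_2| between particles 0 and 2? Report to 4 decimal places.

1.6039

step 0: x0=(-0.2700, 1.9200) x1=(-1.9700, -0.7200) x2=(-1.1900, -1.1500)
step 1: x0=(-0.2755, 1.9206) x1=(-1.9936, -0.7391) x2=(-1.1789, -1.1686)
step 2: x0=(-0.2822, 1.9187) x1=(-2.0170, -0.7575) x2=(-1.1670, -1.1860)
step 3: x0=(-0.2899, 1.9144) x1=(-2.0401, -0.7750) x2=(-1.1544, -1.2021)
step 4: x0=(-0.2988, 1.9077) x1=(-2.0629, -0.7918) x2=(-1.1412, -1.2169)
step 5: x0=(-0.3087, 1.8985) x1=(-2.0854, -0.8079) x2=(-1.1273, -1.2304)
step 6: x0=(-0.3197, 1.8869) x1=(-2.1075, -0.8231) x2=(-1.1128, -1.2425)
step 7: x0=(-0.3319, 1.8728) x1=(-2.1293, -0.8377) x2=(-1.0977, -1.2533)
step 8: x0=(-0.3451, 1.8562) x1=(-2.1508, -0.8514) x2=(-1.0820, -1.2627)
step 9: x0=(-0.3593, 1.8372) x1=(-2.1719, -0.8645) x2=(-1.0659, -1.2707)
step 10: x0=(-0.3747, 1.8157) x1=(-2.1926, -0.8768) x2=(-1.0493, -1.2774)
step 11: x0=(-0.3911, 1.7918) x1=(-2.2128, -0.8883) x2=(-1.0322, -1.2827)
step 12: x0=(-0.4085, 1.7655) x1=(-2.2327, -0.8992) x2=(-1.0148, -1.2867)
step 13: x0=(-0.4270, 1.7368) x1=(-2.2521, -0.9093) x2=(-0.9970, -1.2893)
step 14: x0=(-0.4464, 1.7058) x1=(-2.2711, -0.9188) x2=(-0.9790, -1.2906)
step 15: x0=(-0.4669, 1.6725) x1=(-2.2896, -0.9276) x2=(-0.9607, -1.2905)
step 16: x0=(-0.4883, 1.6369) x1=(-2.3077, -0.9357) x2=(-0.9421, -1.2892)
step 17: x0=(-0.5106, 1.5990) x1=(-2.3253, -0.9432) x2=(-0.9234, -1.2866)
step 18: x0=(-0.5338, 1.5591) x1=(-2.3424, -0.9500) x2=(-0.9046, -1.2827)
step 19: x0=(-0.5579, 1.5170) x1=(-2.3589, -0.9563) x2=(-0.8857, -1.2777)
step 20: x0=(-0.5829, 1.4728) x1=(-2.3750, -0.9619) x2=(-0.8668, -1.2714)
step 21: x0=(-0.6086, 1.4267) x1=(-2.3906, -0.9669) x2=(-0.8479, -1.2641)
step 22: x0=(-0.6352, 1.3786) x1=(-2.4056, -0.9714) x2=(-0.8291, -1.2556)
step 23: x0=(-0.6626, 1.3287) x1=(-2.4201, -0.9753) x2=(-0.8104, -1.2461)
step 24: x0=(-0.6906, 1.2771) x1=(-2.4341, -0.9787) x2=(-0.7918, -1.2356)
step 25: x0=(-0.7194, 1.2237) x1=(-2.4476, -0.9816) x2=(-0.7734, -1.2241)
step 26: x0=(-0.7488, 1.1687) x1=(-2.4605, -0.9840) x2=(-0.7553, -1.2118)
step 27: x0=(-0.7789, 1.1122) x1=(-2.4728, -0.9860) x2=(-0.7374, -1.1986)
step 28: x0=(-0.8095, 1.0542) x1=(-2.4846, -0.9875) x2=(-0.7199, -1.1846)
step 29: x0=(-0.8407, 0.9949) x1=(-2.4959, -0.9885) x2=(-0.7027, -1.1698)
step 30: x0=(-0.8725, 0.9343) x1=(-2.5066, -0.9892) x2=(-0.6859, -1.1544)
step 31: x0=(-0.9048, 0.8725) x1=(-2.5168, -0.9895) x2=(-0.6695, -1.1384)
step 32: x0=(-0.9375, 0.8097) x1=(-2.5265, -0.9895) x2=(-0.6535, -1.1218)
step 33: x0=(-0.9706, 0.7458) x1=(-2.5356, -0.9891) x2=(-0.6381, -1.1047)
step 34: x0=(-1.0042, 0.6811) x1=(-2.5442, -0.9884) x2=(-0.6231, -1.0872)
step 35: x0=(-1.0382, 0.6156) x1=(-2.5522, -0.9874) x2=(-0.6086, -1.0694)
step 36: x0=(-1.0725, 0.5493) x1=(-2.5598, -0.9862) x2=(-0.5947, -1.0512)
step 37: x0=(-1.1071, 0.4825) x1=(-2.5668, -0.9847) x2=(-0.5813, -1.0328)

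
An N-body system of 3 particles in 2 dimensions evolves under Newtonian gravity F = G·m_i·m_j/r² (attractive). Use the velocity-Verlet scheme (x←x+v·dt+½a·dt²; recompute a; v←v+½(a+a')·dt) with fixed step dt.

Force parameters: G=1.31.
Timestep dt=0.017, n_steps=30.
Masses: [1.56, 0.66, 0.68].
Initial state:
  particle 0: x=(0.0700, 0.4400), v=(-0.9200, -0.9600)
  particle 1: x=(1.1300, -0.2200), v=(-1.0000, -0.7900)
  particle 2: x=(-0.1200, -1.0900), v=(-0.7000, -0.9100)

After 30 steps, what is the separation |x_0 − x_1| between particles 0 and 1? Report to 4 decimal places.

step 0: x0=(0.0700, 0.4400) x1=(1.1300, -0.2200) x2=(-0.1200, -1.0900)
step 1: x0=(0.0544, 0.4236) x1=(1.1128, -0.2334) x2=(-0.1318, -1.1053)
step 2: x0=(0.0390, 0.4070) x1=(1.0952, -0.2466) x2=(-0.1436, -1.1203)
step 3: x0=(0.0236, 0.3902) x1=(1.0771, -0.2597) x2=(-0.1552, -1.1350)
step 4: x0=(0.0084, 0.3732) x1=(1.0587, -0.2726) x2=(-0.1667, -1.1494)
step 5: x0=(-0.0066, 0.3560) x1=(1.0398, -0.2854) x2=(-0.1780, -1.1635)
step 6: x0=(-0.0216, 0.3386) x1=(1.0205, -0.2981) x2=(-0.1893, -1.1772)
step 7: x0=(-0.0364, 0.3210) x1=(1.0007, -0.3107) x2=(-0.2004, -1.1907)
step 8: x0=(-0.0511, 0.3032) x1=(0.9806, -0.3230) x2=(-0.2114, -1.2038)
step 9: x0=(-0.0656, 0.2852) x1=(0.9600, -0.3353) x2=(-0.2223, -1.2166)
step 10: x0=(-0.0801, 0.2671) x1=(0.9389, -0.3474) x2=(-0.2331, -1.2290)
step 11: x0=(-0.0943, 0.2487) x1=(0.9174, -0.3594) x2=(-0.2437, -1.2412)
step 12: x0=(-0.1085, 0.2301) x1=(0.8954, -0.3712) x2=(-0.2543, -1.2530)
step 13: x0=(-0.1224, 0.2113) x1=(0.8730, -0.3829) x2=(-0.2647, -1.2644)
step 14: x0=(-0.1363, 0.1922) x1=(0.8500, -0.3944) x2=(-0.2750, -1.2756)
step 15: x0=(-0.1500, 0.1730) x1=(0.8266, -0.4058) x2=(-0.2851, -1.2863)
step 16: x0=(-0.1635, 0.1536) x1=(0.8027, -0.4170) x2=(-0.2952, -1.2968)
step 17: x0=(-0.1769, 0.1339) x1=(0.7783, -0.4281) x2=(-0.3051, -1.3068)
step 18: x0=(-0.1901, 0.1140) x1=(0.7534, -0.4390) x2=(-0.3149, -1.3166)
step 19: x0=(-0.2031, 0.0939) x1=(0.7280, -0.4497) x2=(-0.3246, -1.3259)
step 20: x0=(-0.2160, 0.0735) x1=(0.7020, -0.4603) x2=(-0.3341, -1.3349)
step 21: x0=(-0.2286, 0.0529) x1=(0.6754, -0.4707) x2=(-0.3436, -1.3435)
step 22: x0=(-0.2411, 0.0320) x1=(0.6483, -0.4809) x2=(-0.3528, -1.3516)
step 23: x0=(-0.2534, 0.0109) x1=(0.6206, -0.4910) x2=(-0.3620, -1.3594)
step 24: x0=(-0.2655, -0.0104) x1=(0.5922, -0.5008) x2=(-0.3710, -1.3668)
step 25: x0=(-0.2774, -0.0320) x1=(0.5632, -0.5105) x2=(-0.3799, -1.3738)
step 26: x0=(-0.2891, -0.0539) x1=(0.5336, -0.5199) x2=(-0.3887, -1.3803)
step 27: x0=(-0.3005, -0.0761) x1=(0.5033, -0.5291) x2=(-0.3973, -1.3864)
step 28: x0=(-0.3117, -0.0986) x1=(0.4722, -0.5381) x2=(-0.4057, -1.3921)
step 29: x0=(-0.3226, -0.1214) x1=(0.4404, -0.5469) x2=(-0.4141, -1.3973)
step 30: x0=(-0.3333, -0.1445) x1=(0.4077, -0.5554) x2=(-0.4222, -1.4020)

0.8473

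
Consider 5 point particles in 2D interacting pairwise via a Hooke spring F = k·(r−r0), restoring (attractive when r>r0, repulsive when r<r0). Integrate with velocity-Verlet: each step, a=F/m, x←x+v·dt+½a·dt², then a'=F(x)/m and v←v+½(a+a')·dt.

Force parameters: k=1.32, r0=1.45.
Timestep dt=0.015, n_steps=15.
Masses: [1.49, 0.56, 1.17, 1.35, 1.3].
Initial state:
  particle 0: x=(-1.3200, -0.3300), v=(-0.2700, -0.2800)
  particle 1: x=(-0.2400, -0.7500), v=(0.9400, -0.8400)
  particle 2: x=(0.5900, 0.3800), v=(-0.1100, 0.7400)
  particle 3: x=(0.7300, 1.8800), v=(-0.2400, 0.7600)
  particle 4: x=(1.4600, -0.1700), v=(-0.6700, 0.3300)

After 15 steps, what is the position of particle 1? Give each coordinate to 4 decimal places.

(0.0213, -0.8579)

step 0: x0=(-1.3200, -0.3300) x1=(-0.2400, -0.7500) x2=(0.5900, 0.3800) x3=(0.7300, 1.8800) x4=(1.4600, -0.1700)
step 1: x0=(-1.3238, -0.3340) x1=(-0.2256, -0.7623) x2=(0.5882, 0.3911) x3=(0.7263, 1.8911) x4=(1.4498, -0.1650)
step 2: x0=(-1.3270, -0.3378) x1=(-0.2107, -0.7739) x2=(0.5863, 0.4023) x3=(0.7222, 1.9014) x4=(1.4392, -0.1600)
step 3: x0=(-1.3297, -0.3412) x1=(-0.1953, -0.7848) x2=(0.5840, 0.4134) x3=(0.7179, 1.9110) x4=(1.4283, -0.1549)
step 4: x0=(-1.3319, -0.3443) x1=(-0.1794, -0.7950) x2=(0.5816, 0.4246) x3=(0.7133, 1.9200) x4=(1.4170, -0.1497)
step 5: x0=(-1.3335, -0.3471) x1=(-0.1630, -0.8045) x2=(0.5789, 0.4358) x3=(0.7085, 1.9282) x4=(1.4055, -0.1445)
step 6: x0=(-1.3346, -0.3496) x1=(-0.1462, -0.8132) x2=(0.5760, 0.4470) x3=(0.7033, 1.9357) x4=(1.3936, -0.1392)
step 7: x0=(-1.3351, -0.3518) x1=(-0.1289, -0.8213) x2=(0.5729, 0.4583) x3=(0.6979, 1.9424) x4=(1.3814, -0.1339)
step 8: x0=(-1.3350, -0.3536) x1=(-0.1113, -0.8285) x2=(0.5695, 0.4695) x3=(0.6922, 1.9484) x4=(1.3688, -0.1285)
step 9: x0=(-1.3344, -0.3551) x1=(-0.0933, -0.8350) x2=(0.5659, 0.4808) x3=(0.6862, 1.9537) x4=(1.3560, -0.1230)
step 10: x0=(-1.3333, -0.3563) x1=(-0.0749, -0.8408) x2=(0.5620, 0.4921) x3=(0.6799, 1.9583) x4=(1.3429, -0.1175)
step 11: x0=(-1.3316, -0.3572) x1=(-0.0562, -0.8458) x2=(0.5579, 0.5034) x3=(0.6734, 1.9621) x4=(1.3296, -0.1120)
step 12: x0=(-1.3294, -0.3577) x1=(-0.0372, -0.8500) x2=(0.5535, 0.5147) x3=(0.6666, 1.9652) x4=(1.3159, -0.1064)
step 13: x0=(-1.3266, -0.3579) x1=(-0.0180, -0.8534) x2=(0.5490, 0.5259) x3=(0.6596, 1.9676) x4=(1.3020, -0.1007)
step 14: x0=(-1.3232, -0.3578) x1=(0.0015, -0.8561) x2=(0.5441, 0.5372) x3=(0.6522, 1.9692) x4=(1.2879, -0.0950)
step 15: x0=(-1.3193, -0.3574) x1=(0.0213, -0.8579) x2=(0.5391, 0.5485) x3=(0.6447, 1.9701) x4=(1.2735, -0.0892)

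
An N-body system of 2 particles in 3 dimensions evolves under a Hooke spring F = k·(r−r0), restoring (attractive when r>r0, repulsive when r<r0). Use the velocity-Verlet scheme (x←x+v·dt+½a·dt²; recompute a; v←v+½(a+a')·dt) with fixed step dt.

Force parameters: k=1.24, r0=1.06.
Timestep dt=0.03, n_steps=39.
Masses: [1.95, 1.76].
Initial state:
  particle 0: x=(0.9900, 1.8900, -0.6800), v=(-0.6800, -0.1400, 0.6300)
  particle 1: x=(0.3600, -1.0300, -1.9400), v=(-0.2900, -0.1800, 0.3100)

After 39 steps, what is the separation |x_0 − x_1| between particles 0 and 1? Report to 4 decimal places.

step 0: x0=(0.9900, 1.8900, -0.6800) x1=(0.3600, -1.0300, -1.9400)
step 1: x0=(0.9695, 1.8852, -0.6613) x1=(0.3514, -1.0348, -1.9304)
step 2: x0=(0.9487, 1.8794, -0.6432) x1=(0.3431, -1.0383, -1.9203)
step 3: x0=(0.9277, 1.8723, -0.6255) x1=(0.3351, -1.0406, -1.9097)
step 4: x0=(0.9065, 1.8642, -0.6083) x1=(0.3273, -1.0416, -1.8985)
step 5: x0=(0.8851, 1.8550, -0.5916) x1=(0.3198, -1.0414, -1.8867)
step 6: x0=(0.8634, 1.8446, -0.5754) x1=(0.3125, -1.0400, -1.8744)
step 7: x0=(0.8415, 1.8331, -0.5598) x1=(0.3054, -1.0374, -1.8615)
step 8: x0=(0.8195, 1.8206, -0.5446) x1=(0.2985, -1.0335, -1.8481)
step 9: x0=(0.7972, 1.8069, -0.5299) x1=(0.2919, -1.0284, -1.8342)
step 10: x0=(0.7747, 1.7922, -0.5157) x1=(0.2855, -1.0221, -1.8197)
step 11: x0=(0.7521, 1.7764, -0.5020) x1=(0.2793, -1.0147, -1.8046)
step 12: x0=(0.7292, 1.7595, -0.4887) x1=(0.2733, -1.0061, -1.7890)
step 13: x0=(0.7062, 1.7416, -0.4760) x1=(0.2675, -0.9963, -1.7729)
step 14: x0=(0.6831, 1.7227, -0.4638) x1=(0.2619, -0.9854, -1.7562)
step 15: x0=(0.6597, 1.7028, -0.4520) x1=(0.2564, -0.9734, -1.7390)
step 16: x0=(0.6363, 1.6819, -0.4407) x1=(0.2511, -0.9602, -1.7212)
step 17: x0=(0.6126, 1.6600, -0.4299) x1=(0.2460, -0.9460, -1.7030)
step 18: x0=(0.5889, 1.6371, -0.4196) x1=(0.2410, -0.9308, -1.6842)
step 19: x0=(0.5650, 1.6134, -0.4097) x1=(0.2361, -0.9145, -1.6649)
step 20: x0=(0.5410, 1.5887, -0.4003) x1=(0.2314, -0.8972, -1.6451)
step 21: x0=(0.5169, 1.5631, -0.3913) x1=(0.2268, -0.8790, -1.6249)
step 22: x0=(0.4927, 1.5367, -0.3827) x1=(0.2223, -0.8597, -1.6041)
step 23: x0=(0.4684, 1.5095, -0.3746) x1=(0.2179, -0.8396, -1.5829)
step 24: x0=(0.4440, 1.4814, -0.3668) x1=(0.2137, -0.8186, -1.5612)
step 25: x0=(0.4196, 1.4526, -0.3595) x1=(0.2095, -0.7967, -1.5391)
step 26: x0=(0.3950, 1.4230, -0.3526) x1=(0.2053, -0.7739, -1.5165)
step 27: x0=(0.3704, 1.3927, -0.3461) x1=(0.2013, -0.7504, -1.4935)
step 28: x0=(0.3458, 1.3617, -0.3399) x1=(0.1973, -0.7261, -1.4701)
step 29: x0=(0.3211, 1.3300, -0.3341) x1=(0.1934, -0.7011, -1.4463)
step 30: x0=(0.2964, 1.2977, -0.3286) x1=(0.1895, -0.6753, -1.4221)
step 31: x0=(0.2716, 1.2648, -0.3235) x1=(0.1856, -0.6489, -1.3975)
step 32: x0=(0.2468, 1.2313, -0.3187) x1=(0.1818, -0.6219, -1.3726)
step 33: x0=(0.2220, 1.1973, -0.3142) x1=(0.1780, -0.5943, -1.3474)
step 34: x0=(0.1971, 1.1628, -0.3099) x1=(0.1742, -0.5661, -1.3218)
step 35: x0=(0.1723, 1.1279, -0.3060) x1=(0.1704, -0.5374, -1.2960)
step 36: x0=(0.1475, 1.0925, -0.3023) x1=(0.1666, -0.5083, -1.2698)
step 37: x0=(0.1227, 1.0567, -0.2988) x1=(0.1628, -0.4787, -1.2434)
step 38: x0=(0.0978, 1.0205, -0.2956) x1=(0.1590, -0.4487, -1.2168)
step 39: x0=(0.0730, 0.9840, -0.2926) x1=(0.1552, -0.4183, -1.1899)

1.6669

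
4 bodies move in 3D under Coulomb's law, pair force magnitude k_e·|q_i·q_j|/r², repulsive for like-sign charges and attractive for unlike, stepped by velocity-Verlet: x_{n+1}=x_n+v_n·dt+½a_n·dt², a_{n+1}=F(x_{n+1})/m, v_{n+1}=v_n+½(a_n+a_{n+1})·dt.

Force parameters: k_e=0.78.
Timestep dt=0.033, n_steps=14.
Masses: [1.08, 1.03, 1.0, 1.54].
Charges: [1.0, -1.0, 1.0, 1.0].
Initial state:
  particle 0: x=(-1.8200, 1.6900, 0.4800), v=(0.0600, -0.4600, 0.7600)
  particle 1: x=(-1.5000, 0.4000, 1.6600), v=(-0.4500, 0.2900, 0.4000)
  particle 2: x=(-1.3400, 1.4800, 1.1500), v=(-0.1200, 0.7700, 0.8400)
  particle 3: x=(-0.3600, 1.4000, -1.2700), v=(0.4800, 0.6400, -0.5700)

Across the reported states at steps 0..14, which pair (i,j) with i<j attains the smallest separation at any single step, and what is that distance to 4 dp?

pair (0,2), distance 0.8357

step 0: x0=(-1.8200, 1.6900, 0.4800) x1=(-1.5000, 0.4000, 1.6600) x2=(-1.3400, 1.4800, 1.1500) x3=(-0.3600, 1.4000, -1.2700)
step 1: x0=(-1.8184, 1.6749, 0.5048) x1=(-1.5148, 0.4099, 1.6730) x2=(-1.3437, 1.5050, 1.1784) x3=(-0.3441, 1.4211, -1.2889)
step 2: x0=(-1.8174, 1.6598, 0.5290) x1=(-1.5296, 0.4206, 1.6854) x2=(-1.3468, 1.5293, 1.2080) x3=(-0.3282, 1.4422, -1.3078)
step 3: x0=(-1.8171, 1.6447, 0.5525) x1=(-1.5443, 0.4320, 1.6975) x2=(-1.3494, 1.5528, 1.2390) x3=(-0.3121, 1.4632, -1.3269)
step 4: x0=(-1.8174, 1.6296, 0.5755) x1=(-1.5589, 0.4441, 1.7090) x2=(-1.3515, 1.5757, 1.2713) x3=(-0.2960, 1.4843, -1.3461)
step 5: x0=(-1.8185, 1.6143, 0.5978) x1=(-1.5735, 0.4569, 1.7201) x2=(-1.3530, 1.5980, 1.3049) x3=(-0.2799, 1.5053, -1.3653)
step 6: x0=(-1.8201, 1.5989, 0.6194) x1=(-1.5880, 0.4705, 1.7308) x2=(-1.3539, 1.6198, 1.3398) x3=(-0.2637, 1.5262, -1.3847)
step 7: x0=(-1.8224, 1.5832, 0.6405) x1=(-1.6024, 0.4848, 1.7409) x2=(-1.3544, 1.6411, 1.3759) x3=(-0.2474, 1.5472, -1.4042)
step 8: x0=(-1.8253, 1.5672, 0.6611) x1=(-1.6167, 0.4999, 1.7507) x2=(-1.3545, 1.6619, 1.4132) x3=(-0.2310, 1.5682, -1.4237)
step 9: x0=(-1.8287, 1.5509, 0.6811) x1=(-1.6310, 0.5158, 1.7600) x2=(-1.3541, 1.6823, 1.4516) x3=(-0.2146, 1.5891, -1.4433)
step 10: x0=(-1.8326, 1.5342, 0.7007) x1=(-1.6451, 0.5324, 1.7688) x2=(-1.3534, 1.7024, 1.4911) x3=(-0.1982, 1.6100, -1.4630)
step 11: x0=(-1.8369, 1.5171, 0.7199) x1=(-1.6591, 0.5498, 1.7772) x2=(-1.3523, 1.7221, 1.5316) x3=(-0.1817, 1.6309, -1.4828)
step 12: x0=(-1.8418, 1.4996, 0.7387) x1=(-1.6731, 0.5680, 1.7852) x2=(-1.3510, 1.7415, 1.5731) x3=(-0.1651, 1.6519, -1.5026)
step 13: x0=(-1.8470, 1.4816, 0.7573) x1=(-1.6869, 0.5870, 1.7927) x2=(-1.3494, 1.7606, 1.6154) x3=(-0.1485, 1.6727, -1.5225)
step 14: x0=(-1.8526, 1.4631, 0.7756) x1=(-1.7006, 0.6068, 1.7997) x2=(-1.3476, 1.7793, 1.6586) x3=(-0.1319, 1.6936, -1.5425)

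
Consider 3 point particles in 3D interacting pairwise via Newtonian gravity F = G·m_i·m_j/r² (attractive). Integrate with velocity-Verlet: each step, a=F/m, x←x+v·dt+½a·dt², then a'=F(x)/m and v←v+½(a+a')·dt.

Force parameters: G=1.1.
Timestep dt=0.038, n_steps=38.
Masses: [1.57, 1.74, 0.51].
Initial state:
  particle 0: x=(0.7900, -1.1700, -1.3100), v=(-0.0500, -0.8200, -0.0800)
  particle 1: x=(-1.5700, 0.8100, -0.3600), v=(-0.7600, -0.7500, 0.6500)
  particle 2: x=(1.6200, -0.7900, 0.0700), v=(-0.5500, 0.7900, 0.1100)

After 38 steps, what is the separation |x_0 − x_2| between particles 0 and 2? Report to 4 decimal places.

step 0: x0=(0.7900, -1.1700, -1.3100) x1=(-1.5700, 0.8100, -0.3600) x2=(1.6200, -0.7900, 0.0700)
step 1: x0=(0.7881, -1.2010, -1.3129) x1=(-1.5988, 0.7814, -0.3353) x2=(1.5988, -0.7600, 0.0738)
step 2: x0=(0.7861, -1.2319, -1.3154) x1=(-1.6273, 0.7527, -0.3107) x2=(1.5769, -0.7302, 0.0768)
step 3: x0=(0.7841, -1.2624, -1.3177) x1=(-1.6556, 0.7237, -0.2862) x2=(1.5545, -0.7006, 0.0791)
step 4: x0=(0.7820, -1.2927, -1.3196) x1=(-1.6837, 0.6946, -0.2617) x2=(1.5314, -0.6711, 0.0806)
step 5: x0=(0.7799, -1.3228, -1.3212) x1=(-1.7115, 0.6654, -0.2373) x2=(1.5077, -0.6419, 0.0814)
step 6: x0=(0.7776, -1.3526, -1.3225) x1=(-1.7392, 0.6360, -0.2129) x2=(1.4835, -0.6129, 0.0814)
step 7: x0=(0.7754, -1.3822, -1.3236) x1=(-1.7666, 0.6064, -0.1887) x2=(1.4588, -0.5842, 0.0808)
step 8: x0=(0.7730, -1.4115, -1.3243) x1=(-1.7938, 0.5767, -0.1644) x2=(1.4335, -0.5558, 0.0796)
step 9: x0=(0.7706, -1.4406, -1.3247) x1=(-1.8207, 0.5469, -0.1403) x2=(1.4076, -0.5277, 0.0776)
step 10: x0=(0.7681, -1.4693, -1.3249) x1=(-1.8475, 0.5169, -0.1162) x2=(1.3813, -0.4999, 0.0751)
step 11: x0=(0.7655, -1.4979, -1.3248) x1=(-1.8740, 0.4868, -0.0922) x2=(1.3545, -0.4725, 0.0719)
step 12: x0=(0.7628, -1.5261, -1.3245) x1=(-1.9003, 0.4565, -0.0682) x2=(1.3272, -0.4454, 0.0682)
step 13: x0=(0.7600, -1.5541, -1.3238) x1=(-1.9264, 0.4262, -0.0444) x2=(1.2995, -0.4186, 0.0639)
step 14: x0=(0.7572, -1.5819, -1.3230) x1=(-1.9523, 0.3956, -0.0205) x2=(1.2713, -0.3923, 0.0591)
step 15: x0=(0.7542, -1.6094, -1.3219) x1=(-1.9779, 0.3650, 0.0032) x2=(1.2427, -0.3663, 0.0538)
step 16: x0=(0.7511, -1.6366, -1.3205) x1=(-2.0034, 0.3343, 0.0269) x2=(1.2137, -0.3406, 0.0479)
step 17: x0=(0.7480, -1.6636, -1.3190) x1=(-2.0286, 0.3034, 0.0505) x2=(1.1842, -0.3154, 0.0416)
step 18: x0=(0.7447, -1.6903, -1.3172) x1=(-2.0536, 0.2724, 0.0740) x2=(1.1544, -0.2906, 0.0349)
step 19: x0=(0.7413, -1.7168, -1.3152) x1=(-2.0784, 0.2413, 0.0975) x2=(1.1242, -0.2662, 0.0277)
step 20: x0=(0.7378, -1.7430, -1.3130) x1=(-2.1030, 0.2101, 0.1209) x2=(1.0936, -0.2421, 0.0202)
step 21: x0=(0.7341, -1.7690, -1.3105) x1=(-2.1273, 0.1788, 0.1443) x2=(1.0626, -0.2185, 0.0122)
step 22: x0=(0.7304, -1.7947, -1.3079) x1=(-2.1515, 0.1474, 0.1675) x2=(1.0313, -0.1953, 0.0039)
step 23: x0=(0.7265, -1.8202, -1.3051) x1=(-2.1754, 0.1159, 0.1907) x2=(0.9996, -0.1725, -0.0048)
step 24: x0=(0.7225, -1.8454, -1.3021) x1=(-2.1992, 0.0843, 0.2138) x2=(0.9676, -0.1501, -0.0138)
step 25: x0=(0.7184, -1.8704, -1.2989) x1=(-2.2227, 0.0526, 0.2369) x2=(0.9352, -0.1281, -0.0231)
step 26: x0=(0.7142, -1.8952, -1.2956) x1=(-2.2460, 0.0208, 0.2598) x2=(0.9026, -0.1065, -0.0326)
step 27: x0=(0.7098, -1.9198, -1.2921) x1=(-2.2691, -0.0111, 0.2827) x2=(0.8696, -0.0853, -0.0425)
step 28: x0=(0.7053, -1.9441, -1.2884) x1=(-2.2920, -0.0430, 0.3055) x2=(0.8363, -0.0646, -0.0526)
step 29: x0=(0.7006, -1.9682, -1.2845) x1=(-2.3147, -0.0751, 0.3283) x2=(0.8026, -0.0442, -0.0630)
step 30: x0=(0.6959, -1.9921, -1.2805) x1=(-2.3372, -0.1072, 0.3509) x2=(0.7687, -0.0243, -0.0735)
step 31: x0=(0.6910, -2.0157, -1.2764) x1=(-2.3594, -0.1394, 0.3735) x2=(0.7345, -0.0047, -0.0843)
step 32: x0=(0.6859, -2.0392, -1.2720) x1=(-2.3815, -0.1716, 0.3960) x2=(0.7000, 0.0144, -0.0953)
step 33: x0=(0.6808, -2.0625, -1.2676) x1=(-2.4034, -0.2040, 0.4184) x2=(0.6653, 0.0332, -0.1064)
step 34: x0=(0.6755, -2.0855, -1.2630) x1=(-2.4250, -0.2364, 0.4408) x2=(0.6302, 0.0515, -0.1177)
step 35: x0=(0.6700, -2.1083, -1.2582) x1=(-2.4465, -0.2688, 0.4630) x2=(0.5949, 0.0694, -0.1292)
step 36: x0=(0.6644, -2.1310, -1.2533) x1=(-2.4677, -0.3014, 0.4852) x2=(0.5593, 0.0870, -0.1408)
step 37: x0=(0.6587, -2.1534, -1.2483) x1=(-2.4888, -0.3339, 0.5073) x2=(0.5235, 0.1041, -0.1525)
step 38: x0=(0.6528, -2.1757, -1.2432) x1=(-2.5096, -0.3666, 0.5293) x2=(0.4874, 0.1209, -0.1643)

2.5427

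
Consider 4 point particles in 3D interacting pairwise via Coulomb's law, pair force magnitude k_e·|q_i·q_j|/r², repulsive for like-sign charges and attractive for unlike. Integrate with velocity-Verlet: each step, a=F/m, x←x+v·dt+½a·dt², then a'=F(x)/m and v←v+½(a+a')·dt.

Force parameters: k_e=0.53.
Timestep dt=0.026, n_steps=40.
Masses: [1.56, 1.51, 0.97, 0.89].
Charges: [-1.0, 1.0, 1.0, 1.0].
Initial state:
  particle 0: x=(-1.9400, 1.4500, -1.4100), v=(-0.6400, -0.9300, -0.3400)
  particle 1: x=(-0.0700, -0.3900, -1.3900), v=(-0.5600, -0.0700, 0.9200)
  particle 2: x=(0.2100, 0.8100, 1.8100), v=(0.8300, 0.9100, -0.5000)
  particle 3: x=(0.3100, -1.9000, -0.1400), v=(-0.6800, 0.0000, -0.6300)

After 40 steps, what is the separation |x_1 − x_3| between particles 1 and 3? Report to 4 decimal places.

1.6569

step 0: x0=(-1.9400, 1.4500, -1.4100) x1=(-0.0700, -0.3900, -1.3900) x2=(0.2100, 0.8100, 1.8100) x3=(0.3100, -1.9000, -0.1400)
step 1: x0=(-1.9566, 1.4258, -1.4188) x1=(-0.0846, -0.3918, -1.3661) x2=(0.2316, 0.8337, 1.7970) x3=(0.2923, -1.9000, -0.1564)
step 2: x0=(-1.9732, 1.4016, -1.4276) x1=(-0.0992, -0.3935, -1.3423) x2=(0.2531, 0.8574, 1.7841) x3=(0.2747, -1.9002, -0.1727)
step 3: x0=(-1.9897, 1.3773, -1.4364) x1=(-0.1139, -0.3952, -1.3185) x2=(0.2747, 0.8812, 1.7711) x3=(0.2570, -1.9004, -0.1890)
step 4: x0=(-2.0062, 1.3530, -1.4452) x1=(-0.1286, -0.3968, -1.2948) x2=(0.2962, 0.9050, 1.7582) x3=(0.2393, -1.9007, -0.2052)
step 5: x0=(-2.0227, 1.3287, -1.4540) x1=(-0.1433, -0.3983, -1.2711) x2=(0.3178, 0.9288, 1.7454) x3=(0.2217, -1.9012, -0.2214)
step 6: x0=(-2.0391, 1.3043, -1.4627) x1=(-0.1581, -0.3997, -1.2475) x2=(0.3393, 0.9527, 1.7325) x3=(0.2041, -1.9017, -0.2376)
step 7: x0=(-2.0555, 1.2799, -1.4715) x1=(-0.1729, -0.4011, -1.2240) x2=(0.3608, 0.9766, 1.7197) x3=(0.1864, -1.9023, -0.2538)
step 8: x0=(-2.0718, 1.2554, -1.4802) x1=(-0.1878, -0.4024, -1.2005) x2=(0.3823, 1.0006, 1.7069) x3=(0.1688, -1.9030, -0.2699)
step 9: x0=(-2.0881, 1.2309, -1.4889) x1=(-0.2027, -0.4037, -1.1771) x2=(0.4038, 1.0246, 1.6942) x3=(0.1512, -1.9039, -0.2859)
step 10: x0=(-2.1044, 1.2064, -1.4975) x1=(-0.2177, -0.4048, -1.1537) x2=(0.4253, 1.0487, 1.6815) x3=(0.1336, -1.9049, -0.3019)
step 11: x0=(-2.1206, 1.1819, -1.5062) x1=(-0.2327, -0.4059, -1.1305) x2=(0.4468, 1.0728, 1.6688) x3=(0.1160, -1.9059, -0.3179)
step 12: x0=(-2.1367, 1.1573, -1.5148) x1=(-0.2477, -0.4069, -1.1072) x2=(0.4683, 1.0969, 1.6561) x3=(0.0985, -1.9071, -0.3339)
step 13: x0=(-2.1528, 1.1326, -1.5234) x1=(-0.2628, -0.4078, -1.0841) x2=(0.4898, 1.1211, 1.6435) x3=(0.0809, -1.9085, -0.3498)
step 14: x0=(-2.1689, 1.1080, -1.5320) x1=(-0.2780, -0.4086, -1.0609) x2=(0.5113, 1.1453, 1.6309) x3=(0.0633, -1.9099, -0.3657)
step 15: x0=(-2.1849, 1.0833, -1.5406) x1=(-0.2932, -0.4094, -1.0379) x2=(0.5328, 1.1695, 1.6183) x3=(0.0458, -1.9115, -0.3815)
step 16: x0=(-2.2009, 1.0586, -1.5491) x1=(-0.3085, -0.4100, -1.0149) x2=(0.5543, 1.1938, 1.6057) x3=(0.0282, -1.9132, -0.3973)
step 17: x0=(-2.2168, 1.0338, -1.5576) x1=(-0.3238, -0.4106, -0.9920) x2=(0.5758, 1.2182, 1.5932) x3=(0.0107, -1.9151, -0.4131)
step 18: x0=(-2.2327, 1.0090, -1.5661) x1=(-0.3392, -0.4110, -0.9691) x2=(0.5972, 1.2425, 1.5807) x3=(-0.0068, -1.9170, -0.4288)
step 19: x0=(-2.2485, 0.9842, -1.5746) x1=(-0.3546, -0.4114, -0.9463) x2=(0.6187, 1.2669, 1.5682) x3=(-0.0243, -1.9192, -0.4445)
step 20: x0=(-2.2643, 0.9593, -1.5830) x1=(-0.3701, -0.4117, -0.9236) x2=(0.6402, 1.2914, 1.5558) x3=(-0.0418, -1.9215, -0.4602)
step 21: x0=(-2.2801, 0.9344, -1.5915) x1=(-0.3857, -0.4119, -0.9009) x2=(0.6617, 1.3159, 1.5434) x3=(-0.0593, -1.9239, -0.4759)
step 22: x0=(-2.2958, 0.9095, -1.5999) x1=(-0.4013, -0.4120, -0.8782) x2=(0.6832, 1.3404, 1.5310) x3=(-0.0768, -1.9264, -0.4916)
step 23: x0=(-2.3114, 0.8845, -1.6082) x1=(-0.4169, -0.4120, -0.8556) x2=(0.7047, 1.3650, 1.5187) x3=(-0.0942, -1.9292, -0.5072)
step 24: x0=(-2.3270, 0.8595, -1.6166) x1=(-0.4327, -0.4119, -0.8331) x2=(0.7262, 1.3896, 1.5063) x3=(-0.1117, -1.9320, -0.5228)
step 25: x0=(-2.3425, 0.8345, -1.6249) x1=(-0.4484, -0.4116, -0.8106) x2=(0.7477, 1.4142, 1.4940) x3=(-0.1291, -1.9351, -0.5384)
step 26: x0=(-2.3580, 0.8095, -1.6332) x1=(-0.4643, -0.4113, -0.7882) x2=(0.7692, 1.4389, 1.4817) x3=(-0.1466, -1.9382, -0.5541)
step 27: x0=(-2.3735, 0.7844, -1.6415) x1=(-0.4802, -0.4109, -0.7658) x2=(0.7907, 1.4636, 1.4695) x3=(-0.1640, -1.9416, -0.5697)
step 28: x0=(-2.3889, 0.7593, -1.6497) x1=(-0.4962, -0.4104, -0.7434) x2=(0.8122, 1.4884, 1.4572) x3=(-0.1814, -1.9451, -0.5853)
step 29: x0=(-2.4042, 0.7341, -1.6579) x1=(-0.5122, -0.4098, -0.7211) x2=(0.8338, 1.5131, 1.4450) x3=(-0.1988, -1.9487, -0.6009)
step 30: x0=(-2.4195, 0.7089, -1.6661) x1=(-0.5283, -0.4091, -0.6988) x2=(0.8553, 1.5380, 1.4328) x3=(-0.2162, -1.9525, -0.6165)
step 31: x0=(-2.4348, 0.6837, -1.6743) x1=(-0.5444, -0.4083, -0.6766) x2=(0.8769, 1.5628, 1.4207) x3=(-0.2336, -1.9565, -0.6321)
step 32: x0=(-2.4499, 0.6585, -1.6824) x1=(-0.5606, -0.4074, -0.6544) x2=(0.8984, 1.5877, 1.4085) x3=(-0.2510, -1.9606, -0.6478)
step 33: x0=(-2.4651, 0.6332, -1.6905) x1=(-0.5769, -0.4064, -0.6322) x2=(0.9200, 1.6127, 1.3964) x3=(-0.2684, -1.9649, -0.6634)
step 34: x0=(-2.4802, 0.6079, -1.6985) x1=(-0.5932, -0.4054, -0.6101) x2=(0.9416, 1.6376, 1.3843) x3=(-0.2858, -1.9693, -0.6791)
step 35: x0=(-2.4952, 0.5826, -1.7066) x1=(-0.6096, -0.4042, -0.5880) x2=(0.9632, 1.6626, 1.3722) x3=(-0.3031, -1.9738, -0.6948)
step 36: x0=(-2.5102, 0.5573, -1.7146) x1=(-0.6261, -0.4029, -0.5659) x2=(0.9848, 1.6877, 1.3602) x3=(-0.3205, -1.9786, -0.7106)
step 37: x0=(-2.5252, 0.5319, -1.7226) x1=(-0.6426, -0.4015, -0.5438) x2=(1.0064, 1.7128, 1.3481) x3=(-0.3379, -1.9834, -0.7264)
step 38: x0=(-2.5401, 0.5065, -1.7305) x1=(-0.6592, -0.4001, -0.5218) x2=(1.0280, 1.7379, 1.3361) x3=(-0.3552, -1.9884, -0.7422)
step 39: x0=(-2.5549, 0.4811, -1.7384) x1=(-0.6758, -0.3985, -0.4998) x2=(1.0496, 1.7630, 1.3241) x3=(-0.3726, -1.9935, -0.7580)
step 40: x0=(-2.5697, 0.4556, -1.7463) x1=(-0.6925, -0.3969, -0.4778) x2=(1.0713, 1.7882, 1.3121) x3=(-0.3900, -1.9988, -0.7739)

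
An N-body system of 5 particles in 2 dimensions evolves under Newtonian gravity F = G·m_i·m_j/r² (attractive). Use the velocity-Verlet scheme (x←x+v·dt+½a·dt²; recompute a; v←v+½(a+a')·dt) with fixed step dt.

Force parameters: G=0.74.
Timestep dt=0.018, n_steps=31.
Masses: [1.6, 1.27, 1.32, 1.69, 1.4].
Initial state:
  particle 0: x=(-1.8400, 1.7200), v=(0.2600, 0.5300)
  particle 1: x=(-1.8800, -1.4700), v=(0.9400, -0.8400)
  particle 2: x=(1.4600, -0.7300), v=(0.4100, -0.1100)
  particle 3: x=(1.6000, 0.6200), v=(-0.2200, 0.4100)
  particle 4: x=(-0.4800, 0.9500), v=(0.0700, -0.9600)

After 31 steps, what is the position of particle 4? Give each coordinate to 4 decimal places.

step 0: x0=(-1.8400, 1.7200) x1=(-1.8800, -1.4700) x2=(1.4600, -0.7300) x3=(1.6000, 0.6200) x4=(-0.4800, 0.9500)
step 1: x0=(-1.8352, 1.7295) x1=(-1.8630, -1.4851) x2=(1.4674, -0.7318) x3=(1.5960, 0.6273) x4=(-0.4788, 0.9327)
step 2: x0=(-1.8303, 1.7388) x1=(-1.8460, -1.5001) x2=(1.4746, -0.7334) x3=(1.5918, 0.6344) x4=(-0.4775, 0.9154)
step 3: x0=(-1.8252, 1.7481) x1=(-1.8289, -1.5149) x2=(1.4819, -0.7348) x3=(1.5875, 0.6414) x4=(-0.4763, 0.8982)
step 4: x0=(-1.8200, 1.7572) x1=(-1.8118, -1.5297) x2=(1.4890, -0.7359) x3=(1.5831, 0.6483) x4=(-0.4752, 0.8809)
step 5: x0=(-1.8146, 1.7662) x1=(-1.7945, -1.5444) x2=(1.4961, -0.7367) x3=(1.5785, 0.6549) x4=(-0.4740, 0.8636)
step 6: x0=(-1.8091, 1.7751) x1=(-1.7772, -1.5590) x2=(1.5031, -0.7373) x3=(1.5738, 0.6614) x4=(-0.4728, 0.8463)
step 7: x0=(-1.8034, 1.7839) x1=(-1.7599, -1.5735) x2=(1.5101, -0.7376) x3=(1.5690, 0.6678) x4=(-0.4717, 0.8291)
step 8: x0=(-1.7975, 1.7925) x1=(-1.7424, -1.5880) x2=(1.5169, -0.7377) x3=(1.5640, 0.6740) x4=(-0.4705, 0.8118)
step 9: x0=(-1.7915, 1.8010) x1=(-1.7249, -1.6023) x2=(1.5237, -0.7376) x3=(1.5589, 0.6801) x4=(-0.4693, 0.7946)
step 10: x0=(-1.7854, 1.8094) x1=(-1.7073, -1.6165) x2=(1.5304, -0.7372) x3=(1.5537, 0.6860) x4=(-0.4682, 0.7774)
step 11: x0=(-1.7791, 1.8177) x1=(-1.6897, -1.6306) x2=(1.5370, -0.7366) x3=(1.5484, 0.6917) x4=(-0.4670, 0.7601)
step 12: x0=(-1.7727, 1.8258) x1=(-1.6720, -1.6447) x2=(1.5436, -0.7357) x3=(1.5429, 0.6973) x4=(-0.4658, 0.7429)
step 13: x0=(-1.7662, 1.8339) x1=(-1.6542, -1.6586) x2=(1.5500, -0.7346) x3=(1.5373, 0.7027) x4=(-0.4646, 0.7258)
step 14: x0=(-1.7595, 1.8418) x1=(-1.6364, -1.6724) x2=(1.5564, -0.7333) x3=(1.5315, 0.7080) x4=(-0.4634, 0.7086)
step 15: x0=(-1.7527, 1.8496) x1=(-1.6184, -1.6862) x2=(1.5627, -0.7317) x3=(1.5257, 0.7131) x4=(-0.4621, 0.6914)
step 16: x0=(-1.7458, 1.8573) x1=(-1.6005, -1.6998) x2=(1.5689, -0.7299) x3=(1.5197, 0.7181) x4=(-0.4608, 0.6743)
step 17: x0=(-1.7387, 1.8648) x1=(-1.5824, -1.7134) x2=(1.5749, -0.7279) x3=(1.5136, 0.7229) x4=(-0.4595, 0.6572)
step 18: x0=(-1.7315, 1.8722) x1=(-1.5643, -1.7268) x2=(1.5809, -0.7257) x3=(1.5073, 0.7276) x4=(-0.4581, 0.6401)
step 19: x0=(-1.7242, 1.8795) x1=(-1.5461, -1.7402) x2=(1.5868, -0.7232) x3=(1.5010, 0.7321) x4=(-0.4567, 0.6230)
step 20: x0=(-1.7168, 1.8867) x1=(-1.5279, -1.7534) x2=(1.5926, -0.7205) x3=(1.4945, 0.7365) x4=(-0.4552, 0.6059)
step 21: x0=(-1.7092, 1.8938) x1=(-1.5095, -1.7666) x2=(1.5983, -0.7175) x3=(1.4879, 0.7407) x4=(-0.4537, 0.5889)
step 22: x0=(-1.7015, 1.9008) x1=(-1.4911, -1.7796) x2=(1.6038, -0.7144) x3=(1.4811, 0.7447) x4=(-0.4522, 0.5719)
step 23: x0=(-1.6937, 1.9076) x1=(-1.4727, -1.7926) x2=(1.6093, -0.7110) x3=(1.4743, 0.7486) x4=(-0.4505, 0.5549)
step 24: x0=(-1.6858, 1.9143) x1=(-1.4542, -1.8054) x2=(1.6147, -0.7074) x3=(1.4673, 0.7524) x4=(-0.4489, 0.5379)
step 25: x0=(-1.6778, 1.9209) x1=(-1.4356, -1.8181) x2=(1.6199, -0.7036) x3=(1.4602, 0.7559) x4=(-0.4471, 0.5210)
step 26: x0=(-1.6696, 1.9274) x1=(-1.4169, -1.8308) x2=(1.6250, -0.6996) x3=(1.4530, 0.7594) x4=(-0.4454, 0.5040)
step 27: x0=(-1.6614, 1.9337) x1=(-1.3982, -1.8433) x2=(1.6300, -0.6953) x3=(1.4456, 0.7626) x4=(-0.4435, 0.4871)
step 28: x0=(-1.6530, 1.9400) x1=(-1.3794, -1.8557) x2=(1.6349, -0.6908) x3=(1.4381, 0.7657) x4=(-0.4416, 0.4703)
step 29: x0=(-1.6446, 1.9461) x1=(-1.3605, -1.8681) x2=(1.6397, -0.6861) x3=(1.4305, 0.7686) x4=(-0.4395, 0.4534)
step 30: x0=(-1.6360, 1.9521) x1=(-1.3416, -1.8803) x2=(1.6444, -0.6812) x3=(1.4228, 0.7714) x4=(-0.4375, 0.4366)
step 31: x0=(-1.6273, 1.9580) x1=(-1.3226, -1.8924) x2=(1.6489, -0.6761) x3=(1.4150, 0.7740) x4=(-0.4353, 0.4198)

(-0.4353, 0.4198)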